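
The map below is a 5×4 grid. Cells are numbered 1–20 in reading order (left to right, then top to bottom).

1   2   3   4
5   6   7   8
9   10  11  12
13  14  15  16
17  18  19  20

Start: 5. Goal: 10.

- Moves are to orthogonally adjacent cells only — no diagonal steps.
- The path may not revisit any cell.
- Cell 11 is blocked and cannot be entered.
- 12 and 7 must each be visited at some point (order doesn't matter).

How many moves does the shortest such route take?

Any route passes through 12 and 7 in some order between 5 and 10. Summing Manhattan distances along each leg and taking the cheapest ordering (5 → 7 → 12 → 10) gives a lower bound of 2 + 2 + 2 = 6 moves.
That bound ignores the blocked cells. Measuring each leg by the fewest moves that actually steer around them (5→7: 2; 7→12: 2; 12→10: 4) raises the lower bound to 8.
A route of 8 moves exists: 5 → 6 → 7 → 8 → 12 → 16 → 15 → 14 → 10.
Since 8 matches that lower bound, it is optimal.

8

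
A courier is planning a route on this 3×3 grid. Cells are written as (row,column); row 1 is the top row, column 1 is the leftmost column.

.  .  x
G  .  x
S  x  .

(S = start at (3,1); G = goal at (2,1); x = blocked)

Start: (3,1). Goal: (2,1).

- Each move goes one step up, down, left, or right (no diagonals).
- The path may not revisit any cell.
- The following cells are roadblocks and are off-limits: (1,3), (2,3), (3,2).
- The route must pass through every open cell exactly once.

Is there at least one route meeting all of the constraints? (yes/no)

no

Colour the cells like a checkerboard: each orthogonal step flips colour, so a Hamiltonian route alternates colours. Here there are 4 cells of one colour and 2 of the other, with start on the opposite colour to the goal — the counts and endpoints can't be arranged into an alternating sequence of length 6, so no Hamiltonian route exists.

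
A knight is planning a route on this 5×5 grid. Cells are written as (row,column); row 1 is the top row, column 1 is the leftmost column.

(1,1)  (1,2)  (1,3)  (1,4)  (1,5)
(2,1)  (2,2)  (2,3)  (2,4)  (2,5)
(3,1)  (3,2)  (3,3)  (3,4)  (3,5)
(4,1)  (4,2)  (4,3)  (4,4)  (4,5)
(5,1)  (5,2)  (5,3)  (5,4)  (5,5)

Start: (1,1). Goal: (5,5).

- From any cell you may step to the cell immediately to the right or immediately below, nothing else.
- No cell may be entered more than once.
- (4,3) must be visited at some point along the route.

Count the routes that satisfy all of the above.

30

A right/down-only route from (1,1) to (5,5) makes exactly 4 down-moves and 4 right-moves in some order.
With no other constraints that would be C(8,4) = 70 routes.
Split at (4,3) and multiply the segment counts: (1,1)→(4,3): 10; (4,3)→(5,5): 3; product = 30.
That gives 30 routes.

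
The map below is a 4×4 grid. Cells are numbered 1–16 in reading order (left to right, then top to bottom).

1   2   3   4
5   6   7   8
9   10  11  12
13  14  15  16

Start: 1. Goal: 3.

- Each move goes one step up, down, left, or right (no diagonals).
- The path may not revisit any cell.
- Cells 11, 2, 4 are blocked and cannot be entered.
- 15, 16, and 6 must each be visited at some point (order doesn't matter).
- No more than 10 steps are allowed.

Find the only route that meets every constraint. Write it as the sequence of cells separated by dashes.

1 - 5 - 6 - 10 - 14 - 15 - 16 - 12 - 8 - 7 - 3

Any route must reach 15, 16, and 6 and still end at 3 within 10 moves, so the order of the required stops is forced.
Route from 1: down to 5, right to 6, 2× down (reaching 14), 2× right (reaching 16), 2× up (reaching 8), left to 7, up to 3 — 10 moves in all.
Check: all required cells visited; 10 ≤ 10 moves.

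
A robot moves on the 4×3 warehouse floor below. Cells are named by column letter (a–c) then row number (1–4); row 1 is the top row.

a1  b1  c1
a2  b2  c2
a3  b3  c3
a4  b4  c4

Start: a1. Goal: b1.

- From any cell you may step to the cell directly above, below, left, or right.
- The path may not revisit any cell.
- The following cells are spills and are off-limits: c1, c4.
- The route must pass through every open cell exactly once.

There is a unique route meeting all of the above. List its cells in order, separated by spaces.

Need to visit all 10 open cells exactly once, starting at a1 and ending at b1.
Cell c3 has only two open neighbours (c2 and b3), so the path must pass straight through it: one of those is the cell it's entered from and the other is where it exits.
Route from a1: 3× down (reaching a4), right to b4, up to b3, right to c3, up to c2, left to b2, up to b1 — 9 moves in all.
Check: all 10 open cells covered.

a1 a2 a3 a4 b4 b3 c3 c2 b2 b1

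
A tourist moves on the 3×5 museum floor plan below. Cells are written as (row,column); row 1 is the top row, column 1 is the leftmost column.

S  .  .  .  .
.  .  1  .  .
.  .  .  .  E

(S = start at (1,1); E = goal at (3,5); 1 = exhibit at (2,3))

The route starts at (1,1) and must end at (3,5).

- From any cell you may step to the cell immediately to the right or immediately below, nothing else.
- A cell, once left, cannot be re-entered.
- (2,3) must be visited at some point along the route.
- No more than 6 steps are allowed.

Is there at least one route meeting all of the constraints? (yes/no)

One route that works: (1,1) → (2,1) → (2,2) → (2,3) → (3,3) → (3,4) → (3,5).

yes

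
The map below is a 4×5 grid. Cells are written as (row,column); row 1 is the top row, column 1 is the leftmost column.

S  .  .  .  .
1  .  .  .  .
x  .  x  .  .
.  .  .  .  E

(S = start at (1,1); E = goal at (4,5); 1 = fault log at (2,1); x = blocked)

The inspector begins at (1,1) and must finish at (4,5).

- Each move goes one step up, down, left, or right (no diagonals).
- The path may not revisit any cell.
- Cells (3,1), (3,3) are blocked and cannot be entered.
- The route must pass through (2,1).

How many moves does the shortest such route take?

7

Any route passes through (2,1) somewhere between (1,1) and (4,5). Summing Manhattan distances along the two legs ((1,1) → (2,1) → (4,5)) gives a lower bound of 1 + 6 = 7 moves.
A route of 7 moves achieves this: (1,1) → (2,1) → (2,2) → (3,2) → (4,2) → (4,3) → (4,4) → (4,5).
Since 7 matches the lower bound, it is optimal.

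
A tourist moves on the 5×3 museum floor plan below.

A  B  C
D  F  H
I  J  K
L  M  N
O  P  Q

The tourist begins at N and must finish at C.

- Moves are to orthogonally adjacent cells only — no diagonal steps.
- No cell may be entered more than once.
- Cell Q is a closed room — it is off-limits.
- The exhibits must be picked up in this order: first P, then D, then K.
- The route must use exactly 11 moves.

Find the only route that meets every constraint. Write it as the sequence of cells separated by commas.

N, M, P, O, L, I, D, F, J, K, H, C

The waypoints must appear in the order P, D, K, with no cell reused.
Route from N: left 1 to M, down 1 to P, left 1 to O, up 3 to D, right 1 to F, down 1 to J, right 1 to K, up 2 to C — 11 moves in all.
Check: order respected (P at step 2, D at step 6, K at step 9); 11 moves as required.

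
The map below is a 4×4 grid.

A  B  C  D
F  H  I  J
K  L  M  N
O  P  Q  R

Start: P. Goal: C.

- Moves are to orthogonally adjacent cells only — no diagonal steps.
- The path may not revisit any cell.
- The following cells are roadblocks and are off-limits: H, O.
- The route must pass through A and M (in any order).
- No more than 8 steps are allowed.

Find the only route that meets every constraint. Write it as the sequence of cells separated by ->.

The 8-move cap with required stops at A, M leaves no slack for detours.
Route from P: right 1 to Q, up 1 to M, left 2 to K, up 2 to A, right 2 to C — 8 moves in all.
Check: all required cells visited; 8 ≤ 8 moves.

P -> Q -> M -> L -> K -> F -> A -> B -> C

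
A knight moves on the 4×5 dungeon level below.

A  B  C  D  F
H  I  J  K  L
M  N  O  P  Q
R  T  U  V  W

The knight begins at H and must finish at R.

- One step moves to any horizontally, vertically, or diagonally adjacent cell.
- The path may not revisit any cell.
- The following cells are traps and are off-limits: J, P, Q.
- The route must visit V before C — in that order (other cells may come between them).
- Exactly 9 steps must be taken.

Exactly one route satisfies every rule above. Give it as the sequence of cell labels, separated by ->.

The waypoints must appear in the order V, C, with no cell reused.
Route from H: 2× down-right (reaching U), right to V, up-left to O, up-right to K, up-left to C, 2× down-left (reaching M), down to R — 9 moves in all.
Check: order respected (V at step 3, C at step 6); 9 moves as required.

H -> N -> U -> V -> O -> K -> C -> I -> M -> R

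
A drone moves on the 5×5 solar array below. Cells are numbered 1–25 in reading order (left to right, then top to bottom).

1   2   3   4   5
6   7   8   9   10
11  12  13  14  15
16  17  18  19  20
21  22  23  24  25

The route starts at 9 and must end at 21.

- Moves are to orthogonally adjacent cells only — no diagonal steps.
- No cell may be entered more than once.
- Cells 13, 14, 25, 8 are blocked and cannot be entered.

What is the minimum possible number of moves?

The Manhattan distance from 9 to 21 is |2−5| + |4−1| = 6, so at least 6 moves are needed.
That bound ignores the blocked cells. Measuring each leg by the fewest moves that actually steer around them (9→21: 8) raises the lower bound to 8.
A route of 8 moves exists: 9 → 4 → 3 → 2 → 7 → 12 → 17 → 22 → 21.
Since 8 matches that lower bound, it is optimal.

8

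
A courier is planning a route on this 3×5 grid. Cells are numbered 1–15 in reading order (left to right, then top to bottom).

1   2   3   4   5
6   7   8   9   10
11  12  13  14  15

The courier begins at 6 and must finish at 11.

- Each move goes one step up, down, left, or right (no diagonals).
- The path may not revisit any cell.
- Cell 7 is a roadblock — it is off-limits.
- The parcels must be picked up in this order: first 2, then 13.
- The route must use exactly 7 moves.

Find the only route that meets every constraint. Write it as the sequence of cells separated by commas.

The waypoints must appear in the order 2, 13, with no cell reused.
Route from 6: up 1 to 1, right 2 to 3, down 2 to 13, left 2 to 11 — 7 moves in all.
Check: order respected (2 at step 2, 13 at step 5); 7 moves as required.

6, 1, 2, 3, 8, 13, 12, 11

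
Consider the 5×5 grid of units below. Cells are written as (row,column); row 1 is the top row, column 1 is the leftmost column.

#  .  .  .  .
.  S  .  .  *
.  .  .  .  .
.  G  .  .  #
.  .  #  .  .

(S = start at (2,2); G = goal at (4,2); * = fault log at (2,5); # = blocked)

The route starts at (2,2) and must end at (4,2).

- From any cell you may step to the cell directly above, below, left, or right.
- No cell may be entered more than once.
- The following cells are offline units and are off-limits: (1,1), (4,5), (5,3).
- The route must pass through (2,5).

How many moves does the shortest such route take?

Any route passes through (2,5) somewhere between (2,2) and (4,2). Summing Manhattan distances along the two legs ((2,2) → (2,5) → (4,2)) gives a lower bound of 3 + 5 = 8 moves.
A route of 8 moves achieves this: (2,2) → (2,3) → (2,4) → (2,5) → (3,5) → (3,4) → (4,4) → (4,3) → (4,2).
Since 8 matches the lower bound, it is optimal.

8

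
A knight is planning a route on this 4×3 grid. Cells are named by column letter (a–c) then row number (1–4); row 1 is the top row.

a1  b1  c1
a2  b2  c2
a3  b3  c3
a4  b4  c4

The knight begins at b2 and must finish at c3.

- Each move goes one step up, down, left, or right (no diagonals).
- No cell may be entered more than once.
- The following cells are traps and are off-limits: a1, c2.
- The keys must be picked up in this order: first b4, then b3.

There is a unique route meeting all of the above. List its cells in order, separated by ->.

The waypoints must appear in the order b4, b3, with no cell reused.
Route from b2: left to a2, 2× down (reaching a4), right to b4, up to b3, right to c3 — 6 moves in all.
Check: order respected (b4 at step 4, b3 at step 5).

b2 -> a2 -> a3 -> a4 -> b4 -> b3 -> c3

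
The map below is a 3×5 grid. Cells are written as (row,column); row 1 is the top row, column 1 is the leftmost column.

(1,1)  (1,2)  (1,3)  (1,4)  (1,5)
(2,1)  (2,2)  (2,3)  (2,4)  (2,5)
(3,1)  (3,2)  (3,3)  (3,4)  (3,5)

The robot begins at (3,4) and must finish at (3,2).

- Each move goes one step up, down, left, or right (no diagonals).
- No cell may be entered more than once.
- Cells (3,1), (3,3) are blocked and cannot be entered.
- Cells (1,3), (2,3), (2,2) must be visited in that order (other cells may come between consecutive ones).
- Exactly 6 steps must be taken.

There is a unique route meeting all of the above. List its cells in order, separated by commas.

The waypoints must appear in the order (1,3), (2,3), (2,2), with no cell reused.
Route from (3,4): 2× up (reaching (1,4)), left to (1,3), down to (2,3), left to (2,2), down to (3,2) — 6 moves in all.
Check: order respected ((1,3) at step 3, (2,3) at step 4, (2,2) at step 5); 6 moves as required.

(3,4), (2,4), (1,4), (1,3), (2,3), (2,2), (3,2)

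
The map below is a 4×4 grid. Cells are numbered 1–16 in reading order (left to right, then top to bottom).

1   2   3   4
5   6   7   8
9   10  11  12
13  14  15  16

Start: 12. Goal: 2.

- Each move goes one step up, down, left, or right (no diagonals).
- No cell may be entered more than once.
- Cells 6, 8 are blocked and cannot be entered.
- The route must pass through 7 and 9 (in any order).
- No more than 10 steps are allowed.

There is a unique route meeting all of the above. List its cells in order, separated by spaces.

The 10-move cap with required stops at 7, 9 leaves no slack for detours.
Route from 12: down to 16, 3× left (reaching 13), up to 9, 2× right (reaching 11), 2× up (reaching 3), left to 2 — 10 moves in all.
Check: all required cells visited; 10 ≤ 10 moves.

12 16 15 14 13 9 10 11 7 3 2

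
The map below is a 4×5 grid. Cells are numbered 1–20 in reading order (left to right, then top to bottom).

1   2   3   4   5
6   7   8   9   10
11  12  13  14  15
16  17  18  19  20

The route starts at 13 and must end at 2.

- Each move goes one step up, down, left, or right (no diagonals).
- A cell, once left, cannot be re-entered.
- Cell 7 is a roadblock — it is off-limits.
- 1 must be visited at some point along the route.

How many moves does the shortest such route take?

Any route passes through 1 somewhere between 13 and 2. Summing Manhattan distances along the two legs (13 → 1 → 2) gives a lower bound of 4 + 1 = 5 moves.
A route of 5 moves achieves this: 13 → 12 → 11 → 6 → 1 → 2.
Since 5 matches the lower bound, it is optimal.

5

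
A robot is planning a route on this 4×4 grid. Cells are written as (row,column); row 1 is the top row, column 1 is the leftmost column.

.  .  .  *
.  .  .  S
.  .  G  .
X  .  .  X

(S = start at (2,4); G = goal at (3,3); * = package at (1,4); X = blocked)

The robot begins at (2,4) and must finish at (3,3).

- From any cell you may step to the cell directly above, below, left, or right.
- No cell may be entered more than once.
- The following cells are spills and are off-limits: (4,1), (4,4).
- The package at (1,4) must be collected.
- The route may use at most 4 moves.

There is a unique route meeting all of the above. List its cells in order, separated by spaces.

(2,4) (1,4) (1,3) (2,3) (3,3)

The 4-move cap with required stops at (1,4) leaves no slack for detours.
Route from (2,4): up to (1,4), left to (1,3), 2× down (reaching (3,3)) — 4 moves in all.
Check: all required cells visited; 4 ≤ 4 moves.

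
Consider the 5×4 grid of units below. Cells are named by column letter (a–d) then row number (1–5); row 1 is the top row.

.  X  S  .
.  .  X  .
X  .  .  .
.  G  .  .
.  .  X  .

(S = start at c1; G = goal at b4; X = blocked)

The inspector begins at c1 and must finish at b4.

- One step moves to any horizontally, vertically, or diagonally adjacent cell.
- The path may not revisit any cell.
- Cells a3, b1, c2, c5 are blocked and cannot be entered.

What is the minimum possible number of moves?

With diagonal moves allowed, the Chebyshev distance max(|Δrow|,|Δcol|) from c1 to b4 is 3, so at least 3 moves are needed.
A route of 3 moves achieves this: c1 → b2 → b3 → b4.
Since 3 matches the lower bound, it is optimal.

3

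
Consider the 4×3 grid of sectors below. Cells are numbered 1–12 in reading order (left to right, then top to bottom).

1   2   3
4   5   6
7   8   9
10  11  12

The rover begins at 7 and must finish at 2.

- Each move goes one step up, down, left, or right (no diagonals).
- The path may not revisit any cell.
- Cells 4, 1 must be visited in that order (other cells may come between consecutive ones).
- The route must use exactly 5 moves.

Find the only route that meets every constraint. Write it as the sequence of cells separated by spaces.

7 8 5 4 1 2

The waypoints must appear in the order 4, 1, with no cell reused.
Route from 7: right 1 to 8, up 1 to 5, left 1 to 4, up 1 to 1, right 1 to 2 — 5 moves in all.
Check: order respected (4 at step 3, 1 at step 4); 5 moves as required.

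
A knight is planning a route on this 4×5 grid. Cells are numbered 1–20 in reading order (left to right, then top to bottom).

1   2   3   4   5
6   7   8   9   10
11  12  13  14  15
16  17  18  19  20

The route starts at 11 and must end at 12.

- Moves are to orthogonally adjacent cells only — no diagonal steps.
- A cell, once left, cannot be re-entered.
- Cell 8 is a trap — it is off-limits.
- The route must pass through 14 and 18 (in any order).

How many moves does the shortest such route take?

Any route passes through 14 and 18 in some order between 11 and 12. Summing Manhattan distances along each leg and taking the cheapest ordering (11 → 14 → 18 → 12) gives a lower bound of 3 + 2 + 2 = 7 moves.
A route of 7 moves achieves this: 11 → 16 → 17 → 18 → 19 → 14 → 13 → 12.
Since 7 matches the lower bound, it is optimal.

7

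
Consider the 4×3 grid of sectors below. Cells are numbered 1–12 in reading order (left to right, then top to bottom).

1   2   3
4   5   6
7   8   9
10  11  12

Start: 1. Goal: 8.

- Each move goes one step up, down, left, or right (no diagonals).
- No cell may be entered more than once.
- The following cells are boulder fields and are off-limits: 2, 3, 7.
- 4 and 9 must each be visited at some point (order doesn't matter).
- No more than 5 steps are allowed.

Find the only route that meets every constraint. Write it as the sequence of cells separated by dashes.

Any route must reach 4 and 9 and still end at 8 within 5 moves, so the order of the required stops is forced.
Route from 1: down to 4, 2× right (reaching 6), down to 9, left to 8 — 5 moves in all.
Check: all required cells visited; 5 ≤ 5 moves.

1 - 4 - 5 - 6 - 9 - 8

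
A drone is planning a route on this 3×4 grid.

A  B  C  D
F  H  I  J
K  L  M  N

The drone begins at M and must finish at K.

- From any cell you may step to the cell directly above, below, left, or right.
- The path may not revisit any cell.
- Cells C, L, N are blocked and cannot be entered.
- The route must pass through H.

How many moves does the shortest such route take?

Any route passes through H somewhere between M and K. Summing Manhattan distances along the two legs (M → H → K) gives a lower bound of 2 + 2 = 4 moves.
A route of 4 moves achieves this: M → I → H → F → K.
Since 4 matches the lower bound, it is optimal.

4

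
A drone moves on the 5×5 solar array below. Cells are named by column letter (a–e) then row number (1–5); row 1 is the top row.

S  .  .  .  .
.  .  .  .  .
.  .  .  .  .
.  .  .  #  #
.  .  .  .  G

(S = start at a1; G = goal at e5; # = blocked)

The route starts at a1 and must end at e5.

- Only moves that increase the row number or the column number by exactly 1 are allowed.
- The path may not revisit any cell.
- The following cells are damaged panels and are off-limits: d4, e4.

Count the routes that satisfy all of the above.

15

A right/down-only route from a1 to e5 makes exactly 4 down-moves and 4 right-moves in some order.
With no other constraints that would be C(8,4) = 70 routes.
Subtract routes through each blocked cell (inclusion–exclusion for overlaps): − through d4: 40 − through e4: 35 + through d4&e4: 20 → 15.
That gives 15 routes.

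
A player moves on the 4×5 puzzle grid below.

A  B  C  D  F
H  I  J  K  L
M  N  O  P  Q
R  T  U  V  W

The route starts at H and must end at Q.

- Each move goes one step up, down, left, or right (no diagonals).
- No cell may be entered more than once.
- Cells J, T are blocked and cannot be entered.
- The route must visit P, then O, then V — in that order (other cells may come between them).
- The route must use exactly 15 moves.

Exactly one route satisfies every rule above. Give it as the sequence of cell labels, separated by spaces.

The waypoints must appear in the order P, O, V, with no cell reused.
Route from H: down 1 to M, right 1 to N, up 2 to B, right 3 to F, down 1 to L, left 1 to K, down 1 to P, left 1 to O, down 1 to U, right 2 to W, up 1 to Q — 15 moves in all.
Check: order respected (P at step 10, O at step 11, V at step 13); 15 moves as required.

H M N I B C D F L K P O U V W Q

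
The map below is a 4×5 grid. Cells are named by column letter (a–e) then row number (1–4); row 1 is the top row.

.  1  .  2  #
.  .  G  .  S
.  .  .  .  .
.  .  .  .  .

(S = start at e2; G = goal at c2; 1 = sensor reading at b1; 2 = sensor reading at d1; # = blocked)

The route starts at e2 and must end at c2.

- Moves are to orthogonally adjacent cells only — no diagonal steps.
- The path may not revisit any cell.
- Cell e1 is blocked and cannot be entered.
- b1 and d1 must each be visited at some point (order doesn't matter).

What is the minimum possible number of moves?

6

Any route passes through b1 and d1 in some order between e2 and c2. Summing Manhattan distances along each leg and taking the cheapest ordering (e2 → d1 → b1 → c2) gives a lower bound of 2 + 2 + 2 = 6 moves.
A route of 6 moves achieves this: e2 → d2 → d1 → c1 → b1 → b2 → c2.
Since 6 matches the lower bound, it is optimal.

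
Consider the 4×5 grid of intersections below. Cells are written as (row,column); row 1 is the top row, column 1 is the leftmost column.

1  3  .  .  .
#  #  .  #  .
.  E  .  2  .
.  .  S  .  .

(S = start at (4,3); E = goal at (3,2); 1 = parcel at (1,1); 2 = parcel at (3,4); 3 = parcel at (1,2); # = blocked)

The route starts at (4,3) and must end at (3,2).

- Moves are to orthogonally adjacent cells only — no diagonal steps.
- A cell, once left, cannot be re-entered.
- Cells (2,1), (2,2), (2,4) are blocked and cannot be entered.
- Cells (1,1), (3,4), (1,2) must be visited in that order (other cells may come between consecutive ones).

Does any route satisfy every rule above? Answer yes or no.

(1,1) must be visited but has only one open neighbour ((1,2)), and it is neither the start nor the goal — the route would have to enter and leave through (1,2), re-entering it.

no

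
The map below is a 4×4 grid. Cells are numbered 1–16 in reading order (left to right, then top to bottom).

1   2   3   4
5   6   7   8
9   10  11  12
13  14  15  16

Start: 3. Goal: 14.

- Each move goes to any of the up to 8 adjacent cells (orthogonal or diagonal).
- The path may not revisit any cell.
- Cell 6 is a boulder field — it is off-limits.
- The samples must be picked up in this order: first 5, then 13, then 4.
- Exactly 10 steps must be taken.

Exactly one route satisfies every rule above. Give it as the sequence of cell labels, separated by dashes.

3 - 2 - 5 - 9 - 13 - 10 - 7 - 4 - 8 - 11 - 14

The waypoints must appear in the order 5, 13, 4, with no cell reused.
Route from 3: left 1 to 2, down-left 1 to 5, down 2 to 13, up-right 3 to 4, down 1 to 8, down-left 2 to 14 — 10 moves in all.
Check: order respected (5 at step 2, 13 at step 4, 4 at step 7); 10 moves as required.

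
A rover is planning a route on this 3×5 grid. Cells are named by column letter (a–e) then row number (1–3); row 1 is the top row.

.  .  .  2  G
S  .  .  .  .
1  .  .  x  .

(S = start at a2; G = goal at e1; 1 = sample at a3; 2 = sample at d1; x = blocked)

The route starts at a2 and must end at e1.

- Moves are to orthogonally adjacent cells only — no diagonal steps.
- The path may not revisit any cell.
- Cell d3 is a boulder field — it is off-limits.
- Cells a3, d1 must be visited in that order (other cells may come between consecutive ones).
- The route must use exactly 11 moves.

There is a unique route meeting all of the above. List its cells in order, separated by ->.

The waypoints must appear in the order a3, d1, with no cell reused.
Route from a2: down 1 to a3, right 2 to c3, up 1 to c2, left 1 to b2, up 1 to b1, right 2 to d1, down 1 to d2, right 1 to e2, up 1 to e1 — 11 moves in all.
Check: order respected (1 at step 1, 2 at step 8); 11 moves as required.

a2 -> a3 -> b3 -> c3 -> c2 -> b2 -> b1 -> c1 -> d1 -> d2 -> e2 -> e1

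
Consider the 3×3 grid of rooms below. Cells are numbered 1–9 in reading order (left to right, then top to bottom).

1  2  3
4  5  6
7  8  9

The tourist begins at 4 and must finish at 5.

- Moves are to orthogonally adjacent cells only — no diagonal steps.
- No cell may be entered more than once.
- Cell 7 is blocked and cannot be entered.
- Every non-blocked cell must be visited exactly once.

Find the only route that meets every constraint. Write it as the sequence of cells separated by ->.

4 -> 1 -> 2 -> 3 -> 6 -> 9 -> 8 -> 5

Need to visit all 8 open cells exactly once, starting at 4 and ending at 5.
Cell 9 has only two open neighbours (6 and 8), so the path must pass straight through it: one of those is the cell it's entered from and the other is where it exits.
Route from 4: up to 1, 2× right (reaching 3), 2× down (reaching 9), left to 8, up to 5 — 7 moves in all.
Check: all 8 open cells covered.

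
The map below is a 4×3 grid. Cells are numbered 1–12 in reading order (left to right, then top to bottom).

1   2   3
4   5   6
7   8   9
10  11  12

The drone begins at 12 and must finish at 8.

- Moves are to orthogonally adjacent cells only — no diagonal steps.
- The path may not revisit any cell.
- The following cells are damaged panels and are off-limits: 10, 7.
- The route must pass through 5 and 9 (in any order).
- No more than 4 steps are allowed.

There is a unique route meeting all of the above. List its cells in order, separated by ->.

12 -> 9 -> 6 -> 5 -> 8

The 4-move cap with required stops at 5, 9 leaves no slack for detours.
Route from 12: 2× up (reaching 6), left to 5, down to 8 — 4 moves in all.
Check: all required cells visited; 4 ≤ 4 moves.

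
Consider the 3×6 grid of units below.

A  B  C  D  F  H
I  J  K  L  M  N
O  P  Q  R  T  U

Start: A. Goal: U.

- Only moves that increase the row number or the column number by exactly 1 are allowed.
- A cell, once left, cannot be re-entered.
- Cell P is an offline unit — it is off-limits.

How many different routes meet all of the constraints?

18

A right/down-only route from A to U makes exactly 2 down-moves and 5 right-moves in some order.
With no other constraints that would be C(7,2) = 21 routes.
Subtract routes through each blocked cell (inclusion–exclusion for overlaps): − through P: 3 → 18.
That gives 18 routes.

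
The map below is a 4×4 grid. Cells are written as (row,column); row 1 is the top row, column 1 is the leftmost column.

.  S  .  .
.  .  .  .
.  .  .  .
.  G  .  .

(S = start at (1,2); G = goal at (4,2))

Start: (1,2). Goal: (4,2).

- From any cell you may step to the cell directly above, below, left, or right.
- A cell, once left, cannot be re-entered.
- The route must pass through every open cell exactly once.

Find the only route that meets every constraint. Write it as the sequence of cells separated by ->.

(1,2) -> (1,1) -> (2,1) -> (2,2) -> (2,3) -> (1,3) -> (1,4) -> (2,4) -> (3,4) -> (4,4) -> (4,3) -> (3,3) -> (3,2) -> (3,1) -> (4,1) -> (4,2)

Need to visit all 16 open cells exactly once, starting at (1,2) and ending at (4,2).
Cell (4,1) has only two open neighbours ((3,1) and (4,2)), so the path must pass straight through it: one of those is the cell it's entered from and the other is where it exits.
Route from (1,2): left 1 to (1,1), down 1 to (2,1), right 2 to (2,3), up 1 to (1,3), right 1 to (1,4), down 3 to (4,4), left 1 to (4,3), up 1 to (3,3), left 2 to (3,1), down 1 to (4,1), right 1 to (4,2) — 15 moves in all.
Check: all 16 open cells covered.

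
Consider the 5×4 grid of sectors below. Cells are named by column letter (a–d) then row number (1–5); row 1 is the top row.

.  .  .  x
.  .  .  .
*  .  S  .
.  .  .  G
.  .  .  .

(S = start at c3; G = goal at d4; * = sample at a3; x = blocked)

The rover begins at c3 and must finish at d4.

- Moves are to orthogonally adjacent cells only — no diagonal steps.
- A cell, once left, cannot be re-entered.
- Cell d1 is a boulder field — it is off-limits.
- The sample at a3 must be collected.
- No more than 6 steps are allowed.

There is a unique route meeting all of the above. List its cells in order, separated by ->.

The budget equals the shortest possible length, so every move has to be on a shortest route through the required cells.
Route from c3: left 2 to a3, down 1 to a4, right 3 to d4 — 6 moves in all.
Check: all required cells visited; 6 ≤ 6 moves.

c3 -> b3 -> a3 -> a4 -> b4 -> c4 -> d4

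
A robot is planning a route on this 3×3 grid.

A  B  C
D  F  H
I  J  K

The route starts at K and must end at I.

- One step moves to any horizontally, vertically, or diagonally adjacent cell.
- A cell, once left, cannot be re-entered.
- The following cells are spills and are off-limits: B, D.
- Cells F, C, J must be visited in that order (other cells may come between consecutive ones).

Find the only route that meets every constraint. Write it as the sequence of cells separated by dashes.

K - F - C - H - J - I

The waypoints must appear in the order F, C, J, with no cell reused.
Route from K: up-left to F, up-right to C, down to H, down-left to J, left to I — 5 moves in all.
Check: order respected (F at step 1, C at step 2, J at step 4).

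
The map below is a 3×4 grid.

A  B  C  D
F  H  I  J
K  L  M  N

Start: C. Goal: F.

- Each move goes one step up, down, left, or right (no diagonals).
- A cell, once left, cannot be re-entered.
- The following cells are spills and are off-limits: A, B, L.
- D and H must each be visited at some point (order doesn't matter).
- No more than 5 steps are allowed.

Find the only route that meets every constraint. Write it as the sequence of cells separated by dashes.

C - D - J - I - H - F

The budget equals the shortest possible length, so every move has to be on a shortest route through the required cells.
Route from C: right 1 to D, down 1 to J, left 3 to F — 5 moves in all.
Check: all required cells visited; 5 ≤ 5 moves.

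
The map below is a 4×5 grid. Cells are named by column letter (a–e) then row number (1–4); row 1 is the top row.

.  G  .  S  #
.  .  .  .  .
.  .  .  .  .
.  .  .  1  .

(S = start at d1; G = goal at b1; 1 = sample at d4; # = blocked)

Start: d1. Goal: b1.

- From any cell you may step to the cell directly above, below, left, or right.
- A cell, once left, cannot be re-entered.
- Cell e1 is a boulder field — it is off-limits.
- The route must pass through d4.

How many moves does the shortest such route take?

Any route passes through d4 somewhere between d1 and b1. Summing Manhattan distances along the two legs (d1 → d4 → b1) gives a lower bound of 3 + 5 = 8 moves.
A route of 8 moves achieves this: d1 → d2 → d3 → d4 → c4 → c3 → c2 → c1 → b1.
Since 8 matches the lower bound, it is optimal.

8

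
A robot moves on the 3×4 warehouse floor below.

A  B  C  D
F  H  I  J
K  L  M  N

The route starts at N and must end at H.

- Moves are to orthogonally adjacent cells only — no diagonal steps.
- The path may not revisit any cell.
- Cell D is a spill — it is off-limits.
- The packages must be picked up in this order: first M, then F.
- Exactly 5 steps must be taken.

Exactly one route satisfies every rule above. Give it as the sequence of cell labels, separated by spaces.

The waypoints must appear in the order M, F, with no cell reused.
Route from N: left 3 to K, up 1 to F, right 1 to H — 5 moves in all.
Check: order respected (M at step 1, F at step 4); 5 moves as required.

N M L K F H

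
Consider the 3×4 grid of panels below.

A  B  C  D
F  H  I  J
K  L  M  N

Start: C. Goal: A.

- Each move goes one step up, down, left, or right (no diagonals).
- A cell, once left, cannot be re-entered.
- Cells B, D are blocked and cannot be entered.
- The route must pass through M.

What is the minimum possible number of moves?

Any route passes through M somewhere between C and A. Summing Manhattan distances along the two legs (C → M → A) gives a lower bound of 2 + 4 = 6 moves.
A route of 6 moves achieves this: C → I → M → L → H → F → A.
Since 6 matches the lower bound, it is optimal.

6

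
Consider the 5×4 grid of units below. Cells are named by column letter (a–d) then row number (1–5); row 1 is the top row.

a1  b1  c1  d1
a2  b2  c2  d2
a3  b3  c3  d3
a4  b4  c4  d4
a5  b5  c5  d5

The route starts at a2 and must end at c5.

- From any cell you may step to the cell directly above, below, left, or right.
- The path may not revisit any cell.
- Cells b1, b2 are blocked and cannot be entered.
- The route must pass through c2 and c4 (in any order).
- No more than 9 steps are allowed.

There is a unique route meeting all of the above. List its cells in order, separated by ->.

The 9-move cap with required stops at c2, c4 leaves no slack for detours.
Route from a2: down to a3, 2× right (reaching c3), up to c2, right to d2, 2× down (reaching d4), left to c4, down to c5 — 9 moves in all.
Check: all required cells visited; 9 ≤ 9 moves.

a2 -> a3 -> b3 -> c3 -> c2 -> d2 -> d3 -> d4 -> c4 -> c5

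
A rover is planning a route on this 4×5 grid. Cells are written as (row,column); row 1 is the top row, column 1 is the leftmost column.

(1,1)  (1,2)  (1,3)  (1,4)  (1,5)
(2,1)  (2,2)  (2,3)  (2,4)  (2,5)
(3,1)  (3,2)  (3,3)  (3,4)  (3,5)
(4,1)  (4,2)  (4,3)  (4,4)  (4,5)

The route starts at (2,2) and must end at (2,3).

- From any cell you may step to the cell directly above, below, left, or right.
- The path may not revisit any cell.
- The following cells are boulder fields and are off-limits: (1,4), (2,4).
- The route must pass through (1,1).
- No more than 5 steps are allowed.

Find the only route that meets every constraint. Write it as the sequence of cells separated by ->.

Any route must reach (1,1) and still end at (2,3) within 5 moves, so the order of the required stops is forced.
Route from (2,2): left 1 to (2,1), up 1 to (1,1), right 2 to (1,3), down 1 to (2,3) — 5 moves in all.
Check: all required cells visited; 5 ≤ 5 moves.

(2,2) -> (2,1) -> (1,1) -> (1,2) -> (1,3) -> (2,3)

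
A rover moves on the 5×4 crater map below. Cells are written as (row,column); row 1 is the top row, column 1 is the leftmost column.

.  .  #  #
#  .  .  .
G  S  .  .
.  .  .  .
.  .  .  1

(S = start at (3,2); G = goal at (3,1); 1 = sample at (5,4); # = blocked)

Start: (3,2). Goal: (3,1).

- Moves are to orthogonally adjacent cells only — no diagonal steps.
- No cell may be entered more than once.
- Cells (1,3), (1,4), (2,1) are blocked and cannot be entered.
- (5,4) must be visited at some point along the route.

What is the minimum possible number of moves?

Any route passes through (5,4) somewhere between (3,2) and (3,1). Summing Manhattan distances along the two legs ((3,2) → (5,4) → (3,1)) gives a lower bound of 4 + 5 = 9 moves.
A route of 9 moves achieves this: (3,2) → (4,2) → (4,3) → (4,4) → (5,4) → (5,3) → (5,2) → (5,1) → (4,1) → (3,1).
Since 9 matches the lower bound, it is optimal.

9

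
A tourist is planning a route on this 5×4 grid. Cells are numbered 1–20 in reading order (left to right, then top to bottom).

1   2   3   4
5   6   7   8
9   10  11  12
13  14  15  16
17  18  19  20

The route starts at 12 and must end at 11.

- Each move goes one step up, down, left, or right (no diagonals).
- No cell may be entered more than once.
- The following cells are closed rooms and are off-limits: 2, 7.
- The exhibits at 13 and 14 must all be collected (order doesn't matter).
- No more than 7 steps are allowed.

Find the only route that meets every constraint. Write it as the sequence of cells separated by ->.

The budget equals the shortest possible length, so every move has to be on a shortest route through the required cells.
Route from 12: down 1 to 16, left 3 to 13, up 1 to 9, right 2 to 11 — 7 moves in all.
Check: all required cells visited; 7 ≤ 7 moves.

12 -> 16 -> 15 -> 14 -> 13 -> 9 -> 10 -> 11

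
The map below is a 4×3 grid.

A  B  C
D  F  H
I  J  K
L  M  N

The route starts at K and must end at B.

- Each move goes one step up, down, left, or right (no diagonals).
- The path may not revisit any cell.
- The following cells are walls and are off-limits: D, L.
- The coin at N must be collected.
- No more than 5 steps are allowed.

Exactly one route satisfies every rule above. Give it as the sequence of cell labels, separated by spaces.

K N M J F B

The 5-move cap with required stops at N leaves no slack for detours.
Route from K: down to N, left to M, 3× up (reaching B) — 5 moves in all.
Check: all required cells visited; 5 ≤ 5 moves.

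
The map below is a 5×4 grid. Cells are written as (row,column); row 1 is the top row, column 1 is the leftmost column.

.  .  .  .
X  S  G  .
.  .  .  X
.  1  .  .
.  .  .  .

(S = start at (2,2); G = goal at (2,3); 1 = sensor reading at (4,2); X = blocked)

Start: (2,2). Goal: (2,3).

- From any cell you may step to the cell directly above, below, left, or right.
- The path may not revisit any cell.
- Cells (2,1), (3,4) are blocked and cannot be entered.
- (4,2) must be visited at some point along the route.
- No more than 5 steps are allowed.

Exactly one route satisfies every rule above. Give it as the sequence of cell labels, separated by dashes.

(2,2) - (3,2) - (4,2) - (4,3) - (3,3) - (2,3)

Any route must reach (4,2) and still end at (2,3) within 5 moves, so the order of the required stops is forced.
Route from (2,2): down 2 to (4,2), right 1 to (4,3), up 2 to (2,3) — 5 moves in all.
Check: all required cells visited; 5 ≤ 5 moves.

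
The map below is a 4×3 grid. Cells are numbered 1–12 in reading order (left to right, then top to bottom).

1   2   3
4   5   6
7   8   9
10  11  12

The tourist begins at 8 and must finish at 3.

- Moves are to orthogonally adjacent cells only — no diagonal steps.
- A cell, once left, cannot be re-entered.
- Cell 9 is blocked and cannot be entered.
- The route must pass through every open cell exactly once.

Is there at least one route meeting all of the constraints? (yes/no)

Cell 12 has only one open neighbour but is neither the start nor the goal, so a Hamiltonian route would have to both enter and leave it through the same neighbour — impossible without revisiting.

no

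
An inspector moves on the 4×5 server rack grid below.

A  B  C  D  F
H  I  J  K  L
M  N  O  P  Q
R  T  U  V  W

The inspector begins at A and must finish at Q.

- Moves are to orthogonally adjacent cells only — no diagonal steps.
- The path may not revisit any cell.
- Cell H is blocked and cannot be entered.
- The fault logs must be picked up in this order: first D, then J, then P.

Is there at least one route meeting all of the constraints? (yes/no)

One route that works: A → B → C → D → K → J → O → P → Q.

yes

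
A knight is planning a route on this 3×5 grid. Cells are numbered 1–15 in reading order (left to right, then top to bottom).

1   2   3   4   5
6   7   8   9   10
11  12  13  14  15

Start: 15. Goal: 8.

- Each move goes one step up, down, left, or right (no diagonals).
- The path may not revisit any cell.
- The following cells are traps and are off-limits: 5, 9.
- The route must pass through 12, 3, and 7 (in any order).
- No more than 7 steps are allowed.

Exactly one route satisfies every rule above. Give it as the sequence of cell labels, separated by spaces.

The 7-move cap with required stops at 12, 3, 7 leaves no slack for detours.
Route from 15: 3× left (reaching 12), 2× up (reaching 2), right to 3, down to 8 — 7 moves in all.
Check: all required cells visited; 7 ≤ 7 moves.

15 14 13 12 7 2 3 8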